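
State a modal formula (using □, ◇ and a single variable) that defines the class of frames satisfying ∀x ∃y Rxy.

This is seriality; the standard corresponding axiom is D: □r → ◇r.

□r → ◇r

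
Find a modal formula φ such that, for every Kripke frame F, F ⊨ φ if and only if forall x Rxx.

This is reflexivity; the standard corresponding axiom is T: □q → q.
Suppose □q→q is valid. At any x set V(q)={w : Rxw}. Then □q holds at x, so q holds at x, i.e. Rxx.

□q → q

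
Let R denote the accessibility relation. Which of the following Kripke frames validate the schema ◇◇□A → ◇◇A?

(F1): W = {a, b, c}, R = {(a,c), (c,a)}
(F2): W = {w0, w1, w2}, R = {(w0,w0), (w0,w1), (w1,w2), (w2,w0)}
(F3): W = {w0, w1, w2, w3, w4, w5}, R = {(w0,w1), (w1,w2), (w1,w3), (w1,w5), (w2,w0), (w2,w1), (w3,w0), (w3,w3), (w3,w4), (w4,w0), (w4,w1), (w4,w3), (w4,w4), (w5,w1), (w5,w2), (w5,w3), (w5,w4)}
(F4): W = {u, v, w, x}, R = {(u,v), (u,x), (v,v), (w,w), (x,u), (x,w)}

(F4)

This is the axiom for a generalized confluence (Geach) condition; its first-order frame correspondent is ∀x ∀y (xR²y → ∃w (yRw ∧ xR²w)).
(F1): fails — aR²a but no w with aRw and aR²w.
(F2): fails — w2R²w1 but no w with w1Rw and w2R²w.
(F3): fails — w0R²w2 but no w with w2Rw and w0R²w.
(F4): satisfies the condition.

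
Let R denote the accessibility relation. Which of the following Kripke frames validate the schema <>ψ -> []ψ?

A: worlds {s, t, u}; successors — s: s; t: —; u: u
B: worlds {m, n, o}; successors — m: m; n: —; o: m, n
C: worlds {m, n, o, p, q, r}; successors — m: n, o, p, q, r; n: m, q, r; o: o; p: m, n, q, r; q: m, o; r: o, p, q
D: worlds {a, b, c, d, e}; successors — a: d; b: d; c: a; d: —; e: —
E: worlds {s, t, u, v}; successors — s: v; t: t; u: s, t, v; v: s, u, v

The schema corresponds to partial functionality: forall x forall y forall z (Rxy & Rxz -> y = z).
A: holds.
B: fails — o sees both m and n.
C: fails — m sees both n and o.
D: holds.
E: fails — u sees both s and t.
Valid on: A, D.

A, D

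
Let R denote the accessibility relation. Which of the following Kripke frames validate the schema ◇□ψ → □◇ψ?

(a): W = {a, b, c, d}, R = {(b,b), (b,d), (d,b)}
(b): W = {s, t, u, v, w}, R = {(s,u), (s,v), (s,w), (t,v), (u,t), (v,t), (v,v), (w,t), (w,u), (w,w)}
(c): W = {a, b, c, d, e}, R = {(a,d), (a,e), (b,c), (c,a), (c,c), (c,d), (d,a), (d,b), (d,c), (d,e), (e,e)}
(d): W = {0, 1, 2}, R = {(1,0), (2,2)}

The schema corresponds to convergence: ∀x ∀y ∀z (Rxy ∧ Rxz → ∃w (Ryw ∧ Rzw)).
(a): satisfies the condition.
(b): fails — Rww and Rwt but w and t have no common successor.
(c): fails — Rdc and Rde but c and e have no common successor.
(d): fails — R10 and R10 but 0 and 0 have no common successor.

(a)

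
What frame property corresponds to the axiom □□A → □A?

density: ∀x ∀y (Rxy → ∃z (Rxz ∧ Rzy))

Suppose □□A→□A is valid. Take Rxy and set V(A)={w : xR²w}. Then □□A at x, so □A at x, so A at y, i.e. ∃z(Rxz∧Rzy).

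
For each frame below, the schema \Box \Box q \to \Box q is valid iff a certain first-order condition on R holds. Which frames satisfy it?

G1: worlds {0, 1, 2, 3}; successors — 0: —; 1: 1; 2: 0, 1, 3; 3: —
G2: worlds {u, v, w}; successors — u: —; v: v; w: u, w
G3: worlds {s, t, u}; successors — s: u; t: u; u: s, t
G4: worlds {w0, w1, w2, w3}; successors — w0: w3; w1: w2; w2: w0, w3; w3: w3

This is the axiom for density; its first-order frame correspondent is \forall x \forall y (Rxy \to \exists z (Rxz \wedge Rzy)).
G1: fails — R23 but no z with R2z and Rz3.
G2: ✓.
G3: fails — Rsu but no z with Rsz and Rzu.
G4: fails — Rw1w2 but no z with Rw1z and Rzw2.

G2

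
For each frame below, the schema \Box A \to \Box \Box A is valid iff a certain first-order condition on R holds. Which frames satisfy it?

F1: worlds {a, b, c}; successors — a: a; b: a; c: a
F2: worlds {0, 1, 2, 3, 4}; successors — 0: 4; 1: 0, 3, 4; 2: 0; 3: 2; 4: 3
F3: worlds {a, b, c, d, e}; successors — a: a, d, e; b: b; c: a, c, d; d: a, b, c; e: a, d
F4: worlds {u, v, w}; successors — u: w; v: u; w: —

Frame correspondent (Sahlqvist): \forall x \forall y \forall z (Rxy \wedge Ryz \to Rxz) — i.e. transitivity.
F1: ✓.
F2: fails — R32 and R20 but not R30.
F3: fails — Rcd and Rdb but not Rcb.
F4: fails — Rvu and Ruw but not Rvw.

F1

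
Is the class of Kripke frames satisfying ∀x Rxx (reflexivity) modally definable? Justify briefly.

Yes, by □q → q

Yes: it is reflexivity, defined by the T schema □q → q.
Suppose □q→q is valid. At any x set V(q)={w : Rxw}. Then □q holds at x, so q holds at x, i.e. Rxx.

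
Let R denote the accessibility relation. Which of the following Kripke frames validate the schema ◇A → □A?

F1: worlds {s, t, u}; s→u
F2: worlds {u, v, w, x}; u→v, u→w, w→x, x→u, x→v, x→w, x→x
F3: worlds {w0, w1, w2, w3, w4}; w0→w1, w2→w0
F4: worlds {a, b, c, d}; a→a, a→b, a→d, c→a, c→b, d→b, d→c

F1, F3

Frame correspondent (Sahlqvist): ∀x ∀y ∀z (Rxy ∧ Rxz → y = z) — i.e. partial functionality.
F1: holds.
F2: fails — u sees both v and w.
F3: holds.
F4: fails — a sees both a and b.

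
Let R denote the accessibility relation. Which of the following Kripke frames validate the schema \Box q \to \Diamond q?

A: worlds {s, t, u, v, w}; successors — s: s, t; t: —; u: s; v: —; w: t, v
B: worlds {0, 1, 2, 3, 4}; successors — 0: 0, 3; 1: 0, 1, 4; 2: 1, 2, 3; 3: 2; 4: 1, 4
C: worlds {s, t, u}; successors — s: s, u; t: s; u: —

B

Frame correspondent (Sahlqvist): \forall x \exists y Rxy — i.e. seriality.
A: fails — world t has no successor.
B: holds.
C: fails — world u has no successor.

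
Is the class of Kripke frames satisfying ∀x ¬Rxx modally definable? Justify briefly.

If a class were modally definable it would be closed under surjective bounded morphisms (Goldblatt–Thomason).
The 5-cycle (worlds a,b,c,d,e with a→b→c→d→e→a) is irreflexive, and the map sending every world to a single reflexive point • is a surjective bounded morphism (forth: every edge maps to (•,•); back: every world has a successor). So any modal formula valid on the 5-cycle is also valid on the reflexive point, which is not irreflexive.
Hence irreflexivity is not modally definable.

Not modally definable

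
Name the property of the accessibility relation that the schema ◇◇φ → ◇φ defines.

This is frame-equivalent to □φ → □□φ (substitute ¬φ for φ and contrapose).
Suppose □φ→□□φ is valid. Take Rxy, Ryz and set V(φ)={w : Rxw}. Then □φ at x, so □□φ at x, so □φ at y, so φ at z, i.e. Rxz.
The converse is a direct semantic check.
So the correspondent is transitivity.

Transitivity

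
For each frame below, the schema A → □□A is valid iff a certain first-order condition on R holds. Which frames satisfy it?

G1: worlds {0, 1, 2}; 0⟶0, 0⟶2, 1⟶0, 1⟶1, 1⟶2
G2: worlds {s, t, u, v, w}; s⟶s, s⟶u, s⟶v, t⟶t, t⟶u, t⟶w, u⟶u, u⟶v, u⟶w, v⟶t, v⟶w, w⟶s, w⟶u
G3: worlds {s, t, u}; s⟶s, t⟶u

G3

Frame correspondent (Sahlqvist): ∀x ∀z (xR²z → ∃w (x = w ∧ z = w)) — i.e. a generalized confluence (Geach) condition.
G1: fails — 0R²2 but 0 ≠ 2.
G2: fails — sR²t but s ≠ t.
G3: holds.
Valid on: G3.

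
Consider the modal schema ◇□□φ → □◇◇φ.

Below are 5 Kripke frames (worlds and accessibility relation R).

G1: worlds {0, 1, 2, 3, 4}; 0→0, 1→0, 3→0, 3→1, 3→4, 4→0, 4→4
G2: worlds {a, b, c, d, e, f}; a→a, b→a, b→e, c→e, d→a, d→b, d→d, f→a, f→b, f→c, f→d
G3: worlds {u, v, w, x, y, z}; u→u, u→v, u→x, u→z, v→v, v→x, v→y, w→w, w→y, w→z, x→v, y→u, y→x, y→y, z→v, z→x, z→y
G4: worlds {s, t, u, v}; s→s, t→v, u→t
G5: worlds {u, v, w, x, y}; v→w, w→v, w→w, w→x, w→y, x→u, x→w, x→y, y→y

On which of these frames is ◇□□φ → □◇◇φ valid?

G1, G3

This is the axiom for a generalized confluence (Geach) condition; its first-order frame correspondent is ∀x ∀y ∀z ((xRy ∧ xRz) → ∃w (yR²w ∧ zR²w)).
G1: condition met.
G2: fails — bRa, bRe but no w with aR²w and eR²w.
G3: condition met.
G4: fails — tRv, tRv but no w with vR²w and vR²w.
G5: fails — xRu, xRu but no t with uR²t and uR²t.
Valid on: G1, G3.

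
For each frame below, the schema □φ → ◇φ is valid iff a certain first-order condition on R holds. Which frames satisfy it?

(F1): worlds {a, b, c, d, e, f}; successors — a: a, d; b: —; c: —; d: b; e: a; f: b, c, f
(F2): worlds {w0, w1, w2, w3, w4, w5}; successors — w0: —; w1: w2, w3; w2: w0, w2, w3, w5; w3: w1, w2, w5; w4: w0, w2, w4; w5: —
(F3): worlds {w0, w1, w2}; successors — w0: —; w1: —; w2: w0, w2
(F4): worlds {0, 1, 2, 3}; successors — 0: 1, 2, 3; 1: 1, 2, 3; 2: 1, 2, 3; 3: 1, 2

(F4)

This is the axiom for seriality; its first-order frame correspondent is ∀x ∃y Rxy.
(F1): fails — world b has no successor.
(F2): fails — world w0 has no successor.
(F3): fails — world w0 has no successor.
(F4): condition met.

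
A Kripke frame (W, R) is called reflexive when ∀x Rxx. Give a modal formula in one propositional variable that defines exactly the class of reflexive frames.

A defining formula is □p → p (the T axiom).

□p → p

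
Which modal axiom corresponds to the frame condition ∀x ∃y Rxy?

□q → ◇q

A defining formula is □q → ◇q (the D axiom).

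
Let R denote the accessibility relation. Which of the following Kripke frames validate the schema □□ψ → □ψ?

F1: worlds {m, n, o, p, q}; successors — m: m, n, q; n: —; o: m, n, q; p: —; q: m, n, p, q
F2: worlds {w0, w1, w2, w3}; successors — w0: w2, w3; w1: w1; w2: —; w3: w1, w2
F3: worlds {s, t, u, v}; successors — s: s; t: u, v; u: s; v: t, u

F1

Frame correspondent (Sahlqvist): ∀x ∀y (Rxy → ∃z (Rxz ∧ Rzy)) — i.e. density.
F1: condition met.
F2: fails — Rw3w2 but no z with Rw3z and Rzw2.
F3: fails — Rtv but no z with Rtz and Rzv.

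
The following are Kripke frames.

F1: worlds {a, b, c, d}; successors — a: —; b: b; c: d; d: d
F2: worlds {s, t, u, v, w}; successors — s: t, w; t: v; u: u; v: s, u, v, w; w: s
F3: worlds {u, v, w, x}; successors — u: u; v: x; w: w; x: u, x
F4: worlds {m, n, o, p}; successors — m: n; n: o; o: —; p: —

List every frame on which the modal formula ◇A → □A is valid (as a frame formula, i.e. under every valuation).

F1, F4

This is the axiom for partial functionality; its first-order frame correspondent is ∀x ∀y ∀z (Rxy ∧ Rxz → y = z).
F1: holds.
F2: fails — s sees both t and w.
F3: fails — x sees both u and x.
F4: holds.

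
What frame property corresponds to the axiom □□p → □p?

density

Suppose □□p→□p is valid. Take Rxy and set V(p)={w : xR²w}. Then □□p at x, so □p at x, so p at y, i.e. ∃z(Rxz∧Rzy).
Conversely, any frame satisfying ∀x ∀y (Rxy → ∃z (Rxz ∧ Rzy)) validates the schema.
Frame condition: ∀x ∀y (Rxy → ∃z (Rxz ∧ Rzy)).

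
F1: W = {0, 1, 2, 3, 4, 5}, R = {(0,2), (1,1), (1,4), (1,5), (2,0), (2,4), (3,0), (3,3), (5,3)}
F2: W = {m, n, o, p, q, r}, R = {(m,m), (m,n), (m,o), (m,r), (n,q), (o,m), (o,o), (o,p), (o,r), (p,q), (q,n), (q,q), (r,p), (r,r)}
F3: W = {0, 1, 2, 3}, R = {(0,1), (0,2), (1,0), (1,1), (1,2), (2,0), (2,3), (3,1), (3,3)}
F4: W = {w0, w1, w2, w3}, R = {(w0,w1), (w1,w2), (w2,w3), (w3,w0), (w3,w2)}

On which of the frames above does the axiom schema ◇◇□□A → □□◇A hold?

F3

The schema corresponds to a generalized confluence (Geach) condition: ∀x ∀y ∀z ((xR²y ∧ xR²z) → ∃w (yR²w ∧ zRw)).
F1: fails — 0R²0, 0R²0 but no w with 0R²w and 0Rw.
F2: fails — mR²n, mR²o but no w with nR²w and oRw.
F3: holds.
F4: fails — w0R²w2, w0R²w2 but no w with w2R²w and w2Rw.
Valid on: F3.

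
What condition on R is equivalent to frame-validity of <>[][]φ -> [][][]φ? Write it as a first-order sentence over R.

This is a Sahlqvist (Geach-type) schema ◇^1□^2φ → □^3◇^0φ.
Minimal-valuation argument: fix x; take any y with xR^1y and any z with xR^3z. Set V(φ) to the set of worlds R-reachable from y in exactly 2 steps. Then □^2φ holds at y, so the antecedent holds at x; validity forces ◇^0φ at z, giving a w with zR^0w and yR^2w.
First-order correspondent: forall x forall y forall z ((xRy & x R^3 z) -> exists w (y R^2 w & z = w)).

forall x forall y forall z ((xRy & x R^3 z) -> exists w (y R^2 w & z = w))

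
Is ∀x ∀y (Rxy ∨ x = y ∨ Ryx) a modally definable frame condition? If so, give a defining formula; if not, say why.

Not modally definable

If a class were modally definable it would be closed under disjoint unions (Goldblatt–Thomason).
Take 4 disjoint single-world reflexive frames: each is trivially connected, but their disjoint union has 4 worlds with no edge between distinct components, so it is not connected.
So no modal formula (or set of formulas) defines exactly the connected frames.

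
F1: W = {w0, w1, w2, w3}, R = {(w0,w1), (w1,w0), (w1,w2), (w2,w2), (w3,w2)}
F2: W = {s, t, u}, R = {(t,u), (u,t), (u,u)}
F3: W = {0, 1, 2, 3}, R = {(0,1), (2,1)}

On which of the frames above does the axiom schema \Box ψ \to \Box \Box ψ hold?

F3

Frame correspondent (Sahlqvist): \forall x \forall y \forall z (Rxy \wedge Ryz \to Rxz) — i.e. transitivity.
F1: fails — Rw1w0 and Rw0w1 but not Rw1w1.
F2: fails — Rtu and Rut but not Rtt.
F3: satisfies the condition.
Valid on: F3.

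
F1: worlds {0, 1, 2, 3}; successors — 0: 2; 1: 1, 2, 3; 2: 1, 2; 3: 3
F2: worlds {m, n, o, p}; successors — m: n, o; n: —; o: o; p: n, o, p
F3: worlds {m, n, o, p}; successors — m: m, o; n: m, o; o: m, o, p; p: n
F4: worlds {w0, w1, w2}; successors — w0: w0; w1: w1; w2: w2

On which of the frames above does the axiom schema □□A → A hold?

The schema corresponds to a generalized confluence (Geach) condition: ∀x ∃w (xR²w ∧ x = w).
F1: fails — at 0 but no w with 0R²w and 0=w.
F2: fails — at m but no w with mR²w and m=w.
F3: fails — at n but no w with nR²w and n=w.
F4: condition met.

F4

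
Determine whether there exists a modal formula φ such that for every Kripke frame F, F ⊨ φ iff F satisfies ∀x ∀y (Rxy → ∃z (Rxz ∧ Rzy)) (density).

Yes, by □□p → □p

Yes: it is density, defined by the C4 schema □□p → □p.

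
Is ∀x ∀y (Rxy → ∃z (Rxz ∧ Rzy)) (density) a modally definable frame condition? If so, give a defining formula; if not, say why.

Definable; □□q → □q defines it

The condition is density. A defining modal formula is □□q → □q.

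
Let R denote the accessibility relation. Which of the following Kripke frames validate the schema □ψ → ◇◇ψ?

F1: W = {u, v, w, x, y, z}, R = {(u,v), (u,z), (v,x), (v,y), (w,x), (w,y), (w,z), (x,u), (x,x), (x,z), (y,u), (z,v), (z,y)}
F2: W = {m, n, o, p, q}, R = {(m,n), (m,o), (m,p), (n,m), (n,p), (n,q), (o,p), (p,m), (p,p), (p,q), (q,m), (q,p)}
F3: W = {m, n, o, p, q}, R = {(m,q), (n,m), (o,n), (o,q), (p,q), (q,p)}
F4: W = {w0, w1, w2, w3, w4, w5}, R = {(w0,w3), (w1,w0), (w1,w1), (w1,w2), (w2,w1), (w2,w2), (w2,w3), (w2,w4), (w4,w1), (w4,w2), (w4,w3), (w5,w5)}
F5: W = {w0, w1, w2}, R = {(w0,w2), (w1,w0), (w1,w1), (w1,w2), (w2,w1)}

This is the axiom for a generalized confluence (Geach) condition; its first-order frame correspondent is ∀x ∃w (xRw ∧ xR²w).
F1: fails — at y but no t with yRt and yR²t.
F2: ✓.
F3: fails — at m but no w with mRw and mR²w.
F4: fails — at w0 but no w with w0Rw and w0R²w.
F5: fails — at w0 but no w with w0Rw and w0R²w.

F2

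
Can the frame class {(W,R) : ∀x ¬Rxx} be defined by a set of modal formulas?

No — not modally definable

If a class were modally definable it would be closed under surjective bounded morphisms (Goldblatt–Thomason).
The 3-cycle (worlds 0,1,2 with 0→1→2→0) is irreflexive, and the map sending every world to a single reflexive point • is a surjective bounded morphism (forth: every edge maps to (•,•); back: every world has a successor). So any modal formula valid on the 3-cycle is also valid on the reflexive point, which is not irreflexive.
So the class is not modally definable.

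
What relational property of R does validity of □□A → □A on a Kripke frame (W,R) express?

density

Suppose □□A→□A is valid. Take Rxy and set V(A)={w : xR²w}. Then □□A at x, so □A at x, so A at y, i.e. ∃z(Rxz∧Rzy).
Conversely, on a frame with density the schema holds at every world under every valuation.
So the correspondent is density.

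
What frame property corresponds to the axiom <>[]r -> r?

This is frame-equivalent to r → □◇r (substitute ¬r for r and contrapose).
Suppose r→□◇r is valid. Take Rxy and set V(r)={x}. Then r at x, so □◇r at x, so ◇r at y, so some z with Ryz has r; z=x, i.e. Ryx.
Conversely, on a frame with symmetry the schema holds at every world under every valuation.
Frame condition: forall x forall y (Rxy -> Ryx).

symmetry: forall x forall y (Rxy -> Ryx)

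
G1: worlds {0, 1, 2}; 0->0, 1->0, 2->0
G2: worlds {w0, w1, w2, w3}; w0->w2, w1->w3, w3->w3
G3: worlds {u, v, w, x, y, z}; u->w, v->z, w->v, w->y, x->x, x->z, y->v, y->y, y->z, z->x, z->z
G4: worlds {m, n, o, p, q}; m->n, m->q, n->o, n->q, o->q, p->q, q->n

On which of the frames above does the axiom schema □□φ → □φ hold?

This is the axiom for density; its first-order frame correspondent is ∀x ∀y (Rxy → ∃z (Rxz ∧ Rzy)).
G1: ✓.
G2: fails — Rw0w2 but no z with Rw0z and Rzw2.
G3: fails — Ruw but no t with Rut and Rtw.
G4: fails — Rno but no z with Rnz and Rzo.

G1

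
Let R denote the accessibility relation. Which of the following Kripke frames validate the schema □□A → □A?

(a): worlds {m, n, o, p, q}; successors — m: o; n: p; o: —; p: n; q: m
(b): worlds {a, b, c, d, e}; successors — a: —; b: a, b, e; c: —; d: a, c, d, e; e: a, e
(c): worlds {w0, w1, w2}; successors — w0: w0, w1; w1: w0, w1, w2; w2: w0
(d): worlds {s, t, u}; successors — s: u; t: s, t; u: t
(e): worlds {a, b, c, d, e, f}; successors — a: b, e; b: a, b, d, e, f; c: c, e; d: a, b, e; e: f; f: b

The schema corresponds to density: ∀x ∀y (Rxy → ∃z (Rxz ∧ Rzy)).
(a): fails — Rnp but no z with Rnz and Rzp.
(b): satisfies the condition.
(c): satisfies the condition.
(d): fails — Rsu but no z with Rsz and Rzu.
(e): fails — Ref but no z with Rez and Rzf.
Valid on: (b), (c).

(b), (c)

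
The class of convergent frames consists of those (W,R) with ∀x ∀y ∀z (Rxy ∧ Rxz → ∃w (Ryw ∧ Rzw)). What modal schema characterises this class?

◇□q → □◇q

The condition is convergence. The .2 schema ◇□q → □◇q defines it.
Suppose ◇□q→□◇q is valid. Take Rxy, Rxz and set V(q)={w : Ryw}. Then □q at y so ◇□q at x, so □◇q at x, so ◇q at z, giving w with Rzw and Ryw.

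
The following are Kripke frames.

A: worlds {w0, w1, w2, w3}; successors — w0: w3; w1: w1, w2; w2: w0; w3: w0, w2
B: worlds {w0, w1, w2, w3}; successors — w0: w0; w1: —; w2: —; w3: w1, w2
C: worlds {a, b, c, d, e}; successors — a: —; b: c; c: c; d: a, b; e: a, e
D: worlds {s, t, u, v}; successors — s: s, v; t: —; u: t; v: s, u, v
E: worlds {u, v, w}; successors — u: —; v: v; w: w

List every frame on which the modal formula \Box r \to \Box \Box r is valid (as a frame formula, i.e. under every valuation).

This is the axiom for transitivity; its first-order frame correspondent is \forall x \forall y \forall z (Rxy \wedge Ryz \to Rxz).
A: fails — Rw1w2 and Rw2w0 but not Rw1w0.
B: condition met.
C: fails — Rdb and Rbc but not Rdc.
D: fails — Rvu and Rut but not Rvt.
E: condition met.
Valid on: B, E.

B, E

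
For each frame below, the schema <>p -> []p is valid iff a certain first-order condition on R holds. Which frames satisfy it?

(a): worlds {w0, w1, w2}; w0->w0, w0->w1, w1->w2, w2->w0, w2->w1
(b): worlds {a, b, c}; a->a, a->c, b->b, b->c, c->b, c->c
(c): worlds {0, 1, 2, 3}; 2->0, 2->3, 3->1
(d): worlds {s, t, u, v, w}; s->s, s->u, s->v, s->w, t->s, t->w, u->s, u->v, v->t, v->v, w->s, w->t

This is the axiom for partial functionality; its first-order frame correspondent is forall x forall y forall z (Rxy & Rxz -> y = z).
(a): fails — w0 sees both w0 and w1.
(b): fails — a sees both a and c.
(c): fails — 2 sees both 0 and 3.
(d): fails — s sees both s and u.
Valid on no frame.

none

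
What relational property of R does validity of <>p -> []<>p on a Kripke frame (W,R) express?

Suppose ◇p→□◇p is valid. Take Rxy, Rxz and set V(p)={y}. Then ◇p at x, so □◇p at x, so ◇p at z, so some w with Rzw has p; w=y, i.e. Rzy. By symmetry of the argument, Ryz.
Conversely, on a frame with the Euclidean property the schema holds at every world under every valuation.
So the correspondent is the Euclidean property.

the Euclidean property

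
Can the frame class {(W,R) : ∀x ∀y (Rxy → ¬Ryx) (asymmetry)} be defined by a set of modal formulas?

Not definable by any modal formula

Any modally definable frame class is closed under surjective bounded morphisms.
The 3-cycle (worlds a,b,c with a→b→c→a) is asymmetric. Mapping every world to a single reflexive point • is a surjective bounded morphism, and the reflexive point is not asymmetric (R•• but asymmetry requires ¬R••).
So no modal formula (or set of formulas) defines exactly the asymmetric frames.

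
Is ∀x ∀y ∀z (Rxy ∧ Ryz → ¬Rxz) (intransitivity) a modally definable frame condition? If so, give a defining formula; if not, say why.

Not modally definable

Any modally definable frame class is closed under surjective bounded morphisms.
The 5-cycle (worlds s,t,u,v,w with s→t→u→v→w→s) is intransitive. Mapping every world to a single reflexive point • is a surjective bounded morphism; the reflexive point is not intransitive (R••∧R•• but R••).
So the class is not modally definable.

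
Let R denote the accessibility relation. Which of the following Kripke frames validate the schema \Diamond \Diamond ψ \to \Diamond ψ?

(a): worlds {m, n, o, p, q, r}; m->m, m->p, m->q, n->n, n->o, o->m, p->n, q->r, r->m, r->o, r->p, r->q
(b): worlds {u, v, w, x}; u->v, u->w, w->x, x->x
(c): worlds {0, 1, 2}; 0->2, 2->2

(c)

This is the axiom for transitivity; its first-order frame correspondent is \forall x \forall y \forall z (Rxy \wedge Ryz \to Rxz).
(a): fails — Rom and Rmq but not Roq.
(b): fails — Ruw and Rwx but not Rux.
(c): condition met.
Valid on: (c).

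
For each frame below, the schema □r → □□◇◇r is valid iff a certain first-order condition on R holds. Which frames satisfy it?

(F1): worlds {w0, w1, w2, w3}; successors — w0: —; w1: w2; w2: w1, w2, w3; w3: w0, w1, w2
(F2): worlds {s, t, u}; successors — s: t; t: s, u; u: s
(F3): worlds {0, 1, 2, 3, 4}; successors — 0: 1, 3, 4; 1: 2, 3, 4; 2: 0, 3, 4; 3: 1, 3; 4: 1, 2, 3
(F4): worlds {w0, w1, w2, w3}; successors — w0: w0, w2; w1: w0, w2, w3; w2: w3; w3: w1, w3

(F3)

The schema corresponds to a generalized confluence (Geach) condition: ∀x ∀z (xR²z → ∃w (xRw ∧ zR²w)).
(F1): fails — w2R²w0 but no w with w2Rw and w0R²w.
(F2): fails — sR²s but no w with sRw and sR²w.
(F3): condition met.
(F4): fails — w0R²w2 but no w with w0Rw and w2R²w.
Valid on: (F3).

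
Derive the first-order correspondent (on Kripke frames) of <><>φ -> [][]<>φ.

This is a Sahlqvist (Geach-type) schema ◇^2□^0φ → □^2◇^1φ.
Minimal-valuation argument: fix x; take any y with xR^2y and any z with xR^2z. Set V(φ) to the set of worlds R-reachable from y in exactly 0 steps. Then □^0φ holds at y, so the antecedent holds at x; validity forces ◇^1φ at z, giving a w with zR^1w and yR^0w.
First-order correspondent: forall x forall y forall z ((x R^2 y & x R^2 z) -> exists w (y = w & zRw)).

forall x forall y forall z ((x R^2 y & x R^2 z) -> exists w (y = w & zRw))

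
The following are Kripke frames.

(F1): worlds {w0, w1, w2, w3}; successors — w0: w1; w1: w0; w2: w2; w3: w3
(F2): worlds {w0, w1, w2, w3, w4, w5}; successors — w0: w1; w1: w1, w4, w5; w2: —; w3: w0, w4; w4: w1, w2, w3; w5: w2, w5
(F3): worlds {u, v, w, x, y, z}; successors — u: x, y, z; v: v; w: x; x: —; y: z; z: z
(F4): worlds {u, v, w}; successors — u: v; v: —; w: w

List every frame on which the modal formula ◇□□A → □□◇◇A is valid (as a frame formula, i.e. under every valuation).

The schema corresponds to a generalized confluence (Geach) condition: ∀x ∀y ∀z ((xRy ∧ xR²z) → ∃w (yR²w ∧ zR²w)).
(F1): fails — w0Rw1, w0R²w0 but no w with w1R²w and w0R²w.
(F2): fails — w1Rw1, w1R²w2 but no w with w1R²w and w2R²w.
(F3): fails — uRx, uR²z but no t with xR²t and zR²t.
(F4): ✓.
Valid on: (F4).

(F4)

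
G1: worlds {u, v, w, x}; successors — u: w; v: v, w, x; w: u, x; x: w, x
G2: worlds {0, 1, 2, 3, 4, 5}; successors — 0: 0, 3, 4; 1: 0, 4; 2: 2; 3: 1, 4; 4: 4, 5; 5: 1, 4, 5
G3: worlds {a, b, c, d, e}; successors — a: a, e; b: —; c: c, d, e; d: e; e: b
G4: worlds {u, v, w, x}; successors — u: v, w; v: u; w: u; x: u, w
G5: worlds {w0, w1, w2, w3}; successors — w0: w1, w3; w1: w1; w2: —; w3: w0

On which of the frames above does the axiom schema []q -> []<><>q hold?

Frame correspondent (Sahlqvist): forall x forall z (xRz -> exists w (xRw & z R^2 w)) — i.e. a generalized confluence (Geach) condition.
G1: holds.
G2: holds.
G3: fails — aRe but no w with aRw and eR²w.
G4: holds.
G5: holds.

G1, G2, G4, G5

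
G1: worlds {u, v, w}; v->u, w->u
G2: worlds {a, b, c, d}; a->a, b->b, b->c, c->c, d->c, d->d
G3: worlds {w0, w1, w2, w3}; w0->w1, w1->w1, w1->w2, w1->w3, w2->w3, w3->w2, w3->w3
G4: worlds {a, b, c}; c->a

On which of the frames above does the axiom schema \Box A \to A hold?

G2

The schema corresponds to reflexivity: \forall x Rxx.
G1: fails — world u does not see itself.
G2: condition met.
G3: fails — world w0 does not see itself.
G4: fails — world a does not see itself.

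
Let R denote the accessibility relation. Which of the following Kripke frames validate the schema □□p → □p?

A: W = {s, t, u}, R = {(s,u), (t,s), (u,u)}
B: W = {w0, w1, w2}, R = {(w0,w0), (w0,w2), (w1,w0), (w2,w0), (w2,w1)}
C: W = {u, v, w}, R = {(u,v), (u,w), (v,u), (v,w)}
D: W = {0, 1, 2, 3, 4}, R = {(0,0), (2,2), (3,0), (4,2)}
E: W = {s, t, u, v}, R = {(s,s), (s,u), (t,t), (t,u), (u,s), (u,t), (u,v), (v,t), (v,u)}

D

Frame correspondent (Sahlqvist): ∀x ∀y (Rxy → ∃z (Rxz ∧ Rzy)) — i.e. density.
A: fails — Rts but no z with Rtz and Rzs.
B: fails — Rw2w1 but no z with Rw2z and Rzw1.
C: fails — Ruv but no z with Ruz and Rzv.
D: satisfies the condition.
E: fails — Ruv but no z with Ruz and Rzv.
Valid on: D.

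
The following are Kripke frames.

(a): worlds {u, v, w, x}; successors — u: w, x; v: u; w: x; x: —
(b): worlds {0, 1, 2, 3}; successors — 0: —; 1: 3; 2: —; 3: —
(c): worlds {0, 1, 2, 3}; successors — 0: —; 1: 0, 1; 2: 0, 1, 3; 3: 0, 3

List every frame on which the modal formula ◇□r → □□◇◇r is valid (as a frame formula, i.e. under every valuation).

(b)

This is the axiom for a generalized confluence (Geach) condition; its first-order frame correspondent is ∀x ∀y ∀z ((xRy ∧ xR²z) → ∃w (yRw ∧ zR²w)).
(a): fails — uRw, uR²x but no t with wRt and xR²t.
(b): ✓.
(c): fails — 1R0, 1R²0 but no w with 0Rw and 0R²w.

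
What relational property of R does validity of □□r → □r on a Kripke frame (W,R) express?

density: ∀x ∀y (Rxy → ∃z (Rxz ∧ Rzy))

Suppose □□r→□r is valid. Take Rxy and set V(r)={w : xR²w}. Then □□r at x, so □r at x, so r at y, i.e. ∃z(Rxz∧Rzy).
Conversely, any frame satisfying ∀x ∀y (Rxy → ∃z (Rxz ∧ Rzy)) validates the schema.
So the correspondent is density.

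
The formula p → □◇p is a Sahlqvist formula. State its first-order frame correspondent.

Suppose p→□◇p is valid. Take Rxy and set V(p)={x}. Then p at x, so □◇p at x, so ◇p at y, so some z with Ryz has p; z=x, i.e. Ryx.
Conversely, any frame satisfying ∀x ∀y (Rxy → Ryx) validates the schema.
Frame condition: ∀x ∀y (Rxy → Ryx).

symmetry: ∀x ∀y (Rxy → Ryx)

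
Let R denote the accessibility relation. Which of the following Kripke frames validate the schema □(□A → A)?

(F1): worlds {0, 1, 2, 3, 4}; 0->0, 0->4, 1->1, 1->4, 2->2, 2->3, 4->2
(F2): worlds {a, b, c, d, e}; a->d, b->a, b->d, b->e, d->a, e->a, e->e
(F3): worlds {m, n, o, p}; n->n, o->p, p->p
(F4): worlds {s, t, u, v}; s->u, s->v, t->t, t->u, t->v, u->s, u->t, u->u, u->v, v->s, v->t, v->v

(F3)

Frame correspondent (Sahlqvist): ∀x ∀y (Rxy → Ryy) — i.e. shift-reflexivity.
(F1): fails — R23 but not R33.
(F2): fails — Rea but not Raa.
(F3): holds.
(F4): fails — Rus but not Rss.
Valid on: (F3).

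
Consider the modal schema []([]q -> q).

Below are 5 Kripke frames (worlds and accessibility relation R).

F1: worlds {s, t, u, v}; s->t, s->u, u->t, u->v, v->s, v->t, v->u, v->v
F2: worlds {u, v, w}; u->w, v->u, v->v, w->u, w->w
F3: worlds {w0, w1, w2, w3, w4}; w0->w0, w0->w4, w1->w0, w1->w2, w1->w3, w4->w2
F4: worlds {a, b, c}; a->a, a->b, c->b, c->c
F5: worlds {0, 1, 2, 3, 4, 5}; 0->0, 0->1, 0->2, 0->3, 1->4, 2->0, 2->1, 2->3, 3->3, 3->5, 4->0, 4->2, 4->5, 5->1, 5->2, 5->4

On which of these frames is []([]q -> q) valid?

none

The schema corresponds to shift-reflexivity: forall x forall y (Rxy -> Ryy).
F1: fails — Rut but not Rtt.
F2: fails — Rwu but not Ruu.
F3: fails — Rw1w2 but not Rw2w2.
F4: fails — Rab but not Rbb.
F5: fails — R51 but not R11.
Valid on no frame.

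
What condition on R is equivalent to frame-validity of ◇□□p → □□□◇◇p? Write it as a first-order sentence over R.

This is a Sahlqvist (Geach-type) schema ◇^1□^2p → □^3◇^2p.
Minimal-valuation argument: fix x; take any y with xR^1y and any z with xR^3z. Set V(p) to the set of worlds R-reachable from y in exactly 2 steps. Then □^2p holds at y, so the antecedent holds at x; validity forces ◇^2p at z, giving a w with zR^2w and yR^2w.
First-order correspondent: ∀x ∀y ∀z ((xRy ∧ xR³z) → ∃w (yR²w ∧ zR²w)).

∀x ∀y ∀z ((xRy ∧ xR³z) → ∃w (yR²w ∧ zR²w))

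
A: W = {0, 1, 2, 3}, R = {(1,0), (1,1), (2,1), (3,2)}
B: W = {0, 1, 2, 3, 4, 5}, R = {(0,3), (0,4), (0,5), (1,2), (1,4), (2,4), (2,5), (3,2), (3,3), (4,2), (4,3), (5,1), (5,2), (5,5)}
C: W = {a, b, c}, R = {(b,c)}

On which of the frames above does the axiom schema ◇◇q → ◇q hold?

Frame correspondent (Sahlqvist): ∀x ∀y ∀z (Rxy ∧ Ryz → Rxz) — i.e. transitivity.
A: fails — R32 and R21 but not R31.
B: fails — R32 and R25 but not R35.
C: satisfies the condition.
Valid on: C.

C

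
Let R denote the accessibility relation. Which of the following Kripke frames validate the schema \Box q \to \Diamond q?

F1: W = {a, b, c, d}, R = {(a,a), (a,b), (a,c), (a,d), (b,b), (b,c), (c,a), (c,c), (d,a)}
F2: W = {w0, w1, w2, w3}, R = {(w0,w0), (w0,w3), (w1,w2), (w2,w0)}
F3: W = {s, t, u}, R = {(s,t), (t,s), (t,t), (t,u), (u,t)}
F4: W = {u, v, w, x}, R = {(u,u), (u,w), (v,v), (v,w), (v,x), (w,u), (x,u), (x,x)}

F1, F3, F4

Frame correspondent (Sahlqvist): \forall x \exists y Rxy — i.e. seriality.
F1: holds.
F2: fails — world w3 has no successor.
F3: holds.
F4: holds.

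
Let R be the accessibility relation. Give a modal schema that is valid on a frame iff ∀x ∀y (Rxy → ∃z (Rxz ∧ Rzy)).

This is density; the standard corresponding axiom is C4: □□r → □r.

□□r → □r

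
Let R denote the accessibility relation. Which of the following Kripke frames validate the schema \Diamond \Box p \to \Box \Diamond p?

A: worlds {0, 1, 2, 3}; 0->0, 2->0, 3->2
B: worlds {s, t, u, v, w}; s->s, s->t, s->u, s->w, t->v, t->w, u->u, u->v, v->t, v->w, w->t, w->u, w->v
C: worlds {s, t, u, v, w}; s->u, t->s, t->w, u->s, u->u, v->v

A

Frame correspondent (Sahlqvist): \forall x \forall y \forall z (Rxy \wedge Rxz \to \exists w (Ryw \wedge Rzw)) — i.e. convergence.
A: ✓.
B: fails — Ruv and Ruu but v and u have no common successor.
C: fails — Rts and Rtw but s and w have no common successor.
Valid on: A.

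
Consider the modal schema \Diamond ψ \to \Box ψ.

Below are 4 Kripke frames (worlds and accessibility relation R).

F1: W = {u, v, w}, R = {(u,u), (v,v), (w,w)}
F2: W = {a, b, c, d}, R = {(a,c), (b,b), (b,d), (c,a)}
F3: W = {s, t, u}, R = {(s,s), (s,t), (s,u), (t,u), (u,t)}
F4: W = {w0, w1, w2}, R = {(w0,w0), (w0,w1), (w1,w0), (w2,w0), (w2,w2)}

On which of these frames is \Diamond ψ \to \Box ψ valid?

F1

Frame correspondent (Sahlqvist): \forall x \forall y \forall z (Rxy \wedge Rxz \to y = z) — i.e. partial functionality.
F1: satisfies the condition.
F2: fails — b sees both b and d.
F3: fails — s sees both s and t.
F4: fails — w0 sees both w0 and w1.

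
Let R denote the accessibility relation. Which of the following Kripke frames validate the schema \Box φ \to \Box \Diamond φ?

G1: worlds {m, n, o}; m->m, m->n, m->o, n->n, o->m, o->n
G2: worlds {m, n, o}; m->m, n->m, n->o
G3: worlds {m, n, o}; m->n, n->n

The schema corresponds to a generalized confluence (Geach) condition: \forall x \forall z (xRz \to \exists w (xRw \wedge zRw)).
G1: holds.
G2: fails — nRo but no w with nRw and oRw.
G3: holds.

G1, G3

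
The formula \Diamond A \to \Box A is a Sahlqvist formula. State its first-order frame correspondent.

Suppose ◇A→□A is valid. Take Rxy, Rxz and set V(A)={y}. Then ◇A at x, so □A at x, so A at z, i.e. z=y.

Partial functionality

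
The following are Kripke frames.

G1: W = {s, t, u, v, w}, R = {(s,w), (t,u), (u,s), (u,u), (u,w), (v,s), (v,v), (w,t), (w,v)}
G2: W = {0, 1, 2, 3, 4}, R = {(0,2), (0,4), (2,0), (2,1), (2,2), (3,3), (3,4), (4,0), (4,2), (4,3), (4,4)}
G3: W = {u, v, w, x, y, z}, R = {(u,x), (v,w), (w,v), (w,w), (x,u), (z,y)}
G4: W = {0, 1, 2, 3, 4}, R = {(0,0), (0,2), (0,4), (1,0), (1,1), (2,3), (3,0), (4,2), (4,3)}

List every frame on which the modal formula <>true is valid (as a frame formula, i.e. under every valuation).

G1, G4

Frame correspondent (Sahlqvist): forall x exists y Rxy — i.e. seriality.
G1: condition met.
G2: fails — world 1 has no successor.
G3: fails — world y has no successor.
G4: condition met.
Valid on: G1, G4.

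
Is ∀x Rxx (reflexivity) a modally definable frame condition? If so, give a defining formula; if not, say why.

Yes — defined by □p → p

This is a Sahlqvist condition; the T axiom □p → p defines it.
Suppose □p→p is valid. At any x set V(p)={w : Rxw}. Then □p holds at x, so p holds at x, i.e. Rxx.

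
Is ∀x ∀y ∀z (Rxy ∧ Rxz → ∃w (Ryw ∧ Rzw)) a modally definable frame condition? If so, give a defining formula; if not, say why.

This is a Sahlqvist condition; the .2 axiom ◇□r → □◇r defines it.
Suppose ◇□r→□◇r is valid. Take Rxy, Rxz and set V(r)={w : Ryw}. Then □r at y so ◇□r at x, so □◇r at x, so ◇r at z, giving w with Rzw and Ryw.

Definable; ◇□r → □◇r defines it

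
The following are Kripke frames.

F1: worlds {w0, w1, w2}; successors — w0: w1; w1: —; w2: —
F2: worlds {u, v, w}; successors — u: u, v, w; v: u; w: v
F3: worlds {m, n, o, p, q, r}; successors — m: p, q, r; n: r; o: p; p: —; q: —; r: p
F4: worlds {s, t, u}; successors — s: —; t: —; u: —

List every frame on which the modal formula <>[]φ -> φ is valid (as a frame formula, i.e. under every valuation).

F4

Frame correspondent (Sahlqvist): forall x forall y (Rxy -> Ryx) — i.e. symmetry.
F1: fails — Rw0w1 but not Rw1w0.
F2: fails — Ruw but not Rwu.
F3: fails — Rnr but not Rrn.
F4: condition met.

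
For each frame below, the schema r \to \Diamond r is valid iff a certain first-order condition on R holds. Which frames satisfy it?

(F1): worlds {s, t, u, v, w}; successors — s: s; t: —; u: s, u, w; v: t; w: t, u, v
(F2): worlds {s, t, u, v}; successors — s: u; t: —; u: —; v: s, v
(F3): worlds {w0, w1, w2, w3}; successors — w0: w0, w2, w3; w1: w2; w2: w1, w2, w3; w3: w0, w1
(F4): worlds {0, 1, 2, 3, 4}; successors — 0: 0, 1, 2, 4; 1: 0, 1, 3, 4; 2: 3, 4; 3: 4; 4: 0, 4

none

The schema corresponds to reflexivity: \forall x Rxx.
(F1): fails — world t does not see itself.
(F2): fails — world s does not see itself.
(F3): fails — world w1 does not see itself.
(F4): fails — world 2 does not see itself.
Valid on no frame.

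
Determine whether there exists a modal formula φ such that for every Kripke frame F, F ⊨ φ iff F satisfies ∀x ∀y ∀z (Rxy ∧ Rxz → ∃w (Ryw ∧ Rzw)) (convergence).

Yes, by ◇□r → □◇r

The condition is convergence. A defining modal formula is ◇□r → □◇r.
Suppose ◇□r→□◇r is valid. Take Rxy, Rxz and set V(r)={w : Ryw}. Then □r at y so ◇□r at x, so □◇r at x, so ◇r at z, giving w with Rzw and Ryw.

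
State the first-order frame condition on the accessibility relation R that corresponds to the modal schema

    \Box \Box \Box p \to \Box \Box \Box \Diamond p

\forall x \forall z (x R^3 z \to \exists w (x R^3 w \wedge zRw))

This is a Sahlqvist (Geach-type) schema ◇^0□^3p → □^3◇^1p.
Minimal-valuation argument: fix x; take any y with xR^0y and any z with xR^3z. Set V(p) to the set of worlds R-reachable from y in exactly 3 steps. Then □^3p holds at y, so the antecedent holds at x; validity forces ◇^1p at z, giving a w with zR^1w and yR^3w.
First-order correspondent: \forall x \forall z (x R^3 z \to \exists w (x R^3 w \wedge zRw)).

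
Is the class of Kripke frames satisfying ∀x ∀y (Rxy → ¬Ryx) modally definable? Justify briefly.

Not modally definable

If a class were modally definable it would be closed under surjective bounded morphisms (Goldblatt–Thomason).
The 5-cycle (worlds a,b,c,d,e with a→b→c→d→e→a) is asymmetric. Mapping every world to a single reflexive point • is a surjective bounded morphism, and the reflexive point is not asymmetric (R•• but asymmetry requires ¬R••).
So the class is not modally definable.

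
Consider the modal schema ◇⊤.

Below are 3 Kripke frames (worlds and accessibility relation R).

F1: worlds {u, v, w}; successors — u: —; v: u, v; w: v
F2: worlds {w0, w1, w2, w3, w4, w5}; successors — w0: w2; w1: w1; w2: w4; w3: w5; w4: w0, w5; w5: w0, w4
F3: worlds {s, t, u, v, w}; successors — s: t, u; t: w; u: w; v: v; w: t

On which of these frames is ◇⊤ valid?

F2, F3

This is the axiom for seriality; its first-order frame correspondent is ∀x ∃y Rxy.
F1: fails — world u has no successor.
F2: ✓.
F3: ✓.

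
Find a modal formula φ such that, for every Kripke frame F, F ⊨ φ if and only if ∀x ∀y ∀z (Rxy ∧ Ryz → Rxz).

□q → □□q

This is transitivity; the standard corresponding axiom is 4: □q → □□q.
Suppose □q→□□q is valid. Take Rxy, Ryz and set V(q)={w : Rxw}. Then □q at x, so □□q at x, so □q at y, so q at z, i.e. Rxz.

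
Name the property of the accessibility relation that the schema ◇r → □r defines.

This is the CD axiom.
It corresponds to partial functionality: ∀x ∀y ∀z (Rxy ∧ Rxz → y = z).

partial functionality: ∀x ∀y ∀z (Rxy ∧ Rxz → y = z)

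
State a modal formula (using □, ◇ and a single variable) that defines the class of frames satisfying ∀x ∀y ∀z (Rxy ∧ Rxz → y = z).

This is partial functionality; the standard corresponding axiom is CD: ◇p → □p.
Suppose ◇p→□p is valid. Take Rxy, Rxz and set V(p)={y}. Then ◇p at x, so □p at x, so p at z, i.e. z=y.

◇p → □p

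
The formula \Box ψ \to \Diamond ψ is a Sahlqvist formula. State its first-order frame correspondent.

seriality: \forall x \exists y Rxy

This is the D axiom.
Its frame correspondent is seriality — \forall x \exists y Rxy.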